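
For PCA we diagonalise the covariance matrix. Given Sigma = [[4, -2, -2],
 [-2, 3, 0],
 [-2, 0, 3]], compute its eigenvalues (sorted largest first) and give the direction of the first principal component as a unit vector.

Step 1 — characteristic polynomial p(λ) = det(λI - Sigma) = λ³ - tr·λ² + c_1·λ - det, where tr = trace, c_1 = sum of the principal 2×2 minors, det = det(Sigma):
  tr = 4 + 3 + 3 = 10,
  c_1 = (4·3 - (-2)²) + (4·3 - (-2)²) + (3·3 - (0)²) = 8 + 8 + 9 = 25,
  det = 4·(3·3 - (0)²) - (-2)·((-2)·3 - (0)·(-2)) + (-2)·((-2)·(0) - 3·(-2)) = 4·(9) - (-2)·(-6) + (-2)·(6) = 12.
  So p(λ) = λ³ - 10λ² + 25λ - 12.
Step 2 — look for an integer root (rational root theorem: any rational root is an integer divisor of 12). Testing λ = 3:
  p(3) = 27 - 90 + 75 - 12 = 0  ✓
  Dividing out (λ - 3): p(λ) = (λ - 3)(λ² - 7λ + 4).
Step 3 — remaining eigenvalues from the quadratic λ² - 7λ + 4 = 0:
  Δ = 7² - 4·4 = 49 - 16 = 33,  λ = (7 ± √33)/2 = (7 ± 5.7446)/2 ≈ 6.3723 or 0.6277.
  Sorted: λ_1 = 6.3723,  λ_2 = 3,  λ_3 = 0.6277  (check: sum = 10 = tr ✓).

Step 4 — unit eigenvector for λ_1 ≈ 6.3723: v spans the null space of (Sigma - λ_1 I), whose rows are
  r_1 = (-2.3723, -2, -2),  r_2 = (-2, -3.3723, 0),  r_3 = (-2, 0, -3.3723).
  v is orthogonal to every row, so take v ∝ r_1 × r_2 = ((-2)·(0) - (-2)·(-3.3723), (-2)·(-2) - (-2.3723)·(0), (-2.3723)·(-3.3723) - (-2)·(-2)) ≈ (-6.7446, 4, 4).
  Rescale (multiply by -1 so the first nonzero entry is positive): u = (6.7446, -4, -4).
  ||u|| = √((6.7446)² + (-4)² + (-4)²) = √(77.4891) ≈ 8.8028,  v_1 = u/||u|| ≈ (0.7662, -0.4544, -0.4544) (||v_1|| = 1).

λ_1 = 6.3723,  λ_2 = 3,  λ_3 = 0.6277;  v_1 ≈ (0.7662, -0.4544, -0.4544)


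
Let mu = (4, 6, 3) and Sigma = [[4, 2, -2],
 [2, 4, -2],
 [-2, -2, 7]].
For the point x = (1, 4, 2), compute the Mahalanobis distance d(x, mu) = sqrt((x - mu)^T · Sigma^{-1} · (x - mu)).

Step 1 — centre the observation: (x - mu) = (-3, -2, -1).

Step 2 — invert Sigma (cofactor / det for 3×3, or solve directly):
  Sigma^{-1} = [[0.3529, -0.1471, 0.0588],
 [-0.1471, 0.3529, 0.0588],
 [0.0588, 0.0588, 0.1765]].

Step 3 — form the quadratic (x - mu)^T · Sigma^{-1} · (x - mu):
  Sigma^{-1} · (x - mu) = (-0.8235, -0.3235, -0.4706).
  (x - mu)^T · [Sigma^{-1} · (x - mu)] = (-3)·(-0.8235) + (-2)·(-0.3235) + (-1)·(-0.4706) = 3.5882.

Step 4 — take square root: d = √(3.5882) ≈ 1.8943.

d(x, mu) = √(3.5882) ≈ 1.8943


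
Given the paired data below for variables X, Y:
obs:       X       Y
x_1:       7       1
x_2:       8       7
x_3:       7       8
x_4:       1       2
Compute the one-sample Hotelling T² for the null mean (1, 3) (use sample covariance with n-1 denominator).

Step 1 — sample mean vector:
  mean(X) = (7 + 8 + 7 + 1) / 4 = 23/4 = 5.75
  mean(Y) = (1 + 7 + 8 + 2) / 4 = 18/4 = 4.5
  x̄ = (5.75, 4.5),  deviation x̄ - mu_0 = (5.75, 4.5) - (1, 3) = (4.75, 1.5).

Step 2 — sample covariance matrix, S[i,j] = (1/(n-1)) · Σ_k (x_{k,i} - mean_i) · (x_{k,j} - mean_j), divisor n-1 = 3:
  S[X,X] = ((1.25)·(1.25) + (2.25)·(2.25) + (1.25)·(1.25) + (-4.75)·(-4.75)) / 3 = 30.75/3 = 10.25
  S[X,Y] = ((1.25)·(-3.5) + (2.25)·(2.5) + (1.25)·(3.5) + (-4.75)·(-2.5)) / 3 = 17.5/3 = 5.8333
  S[Y,Y] = ((-3.5)·(-3.5) + (2.5)·(2.5) + (3.5)·(3.5) + (-2.5)·(-2.5)) / 3 = 37/3 = 12.3333
  S = [[10.25, 5.8333],
 [5.8333, 12.3333]].

Step 3 — invert S. det(S) = 10.25·12.3333 - (5.8333)² = 92.3889.
  S^{-1} = (1/det) · [[d, -b], [-b, a]] = [[0.1335, -0.0631],
 [-0.0631, 0.1109]].

Step 4 — quadratic form (x̄ - mu_0)^T · S^{-1} · (x̄ - mu_0):
  S^{-1} · (x̄ - mu_0) = (0.5394, -0.1335),
  (x̄ - mu_0)^T · [...] = (4.75)·(0.5394) + (1.5)·(-0.1335) = 2.3618.

Step 5 — scale by n: T² = 4 · 2.3618 = 9.4474.

T² ≈ 9.4474


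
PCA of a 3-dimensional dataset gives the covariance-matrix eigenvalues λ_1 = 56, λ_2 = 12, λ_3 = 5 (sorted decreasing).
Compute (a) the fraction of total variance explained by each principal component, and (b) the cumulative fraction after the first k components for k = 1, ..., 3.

Step 1 — total variance = trace(Sigma) = Σ λ_i = 56 + 12 + 5 = 73.

Step 2 — fraction explained by component i = λ_i / Σ λ:
  PC1: 56/73 = 0.7671
  PC2: 12/73 = 0.1644
  PC3: 5/73 = 0.0685

Step 3 — cumulative fraction after k components = (λ_1 + ... + λ_k) / Σ λ:
  k = 1: 56/73 = 0.7671
  k = 2: (56 + 12)/73 = 68/73 = 0.9315
  k = 3: (56 + 12 + 5)/73 = 73/73 = 1

Summary (fraction, with percent):

explained: PC1 0.7671 (76.71%), PC2 0.1644 (16.44%), PC3 0.0685 (6.85%);  cumulative: 0.7671, 0.9315, 1


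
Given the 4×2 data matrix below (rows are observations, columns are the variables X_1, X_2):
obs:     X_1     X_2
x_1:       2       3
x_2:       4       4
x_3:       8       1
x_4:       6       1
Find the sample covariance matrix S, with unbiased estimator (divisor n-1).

Step 1 — column means:
  mean(X_1) = (2 + 4 + 8 + 6) / 4 = 20/4 = 5
  mean(X_2) = (3 + 4 + 1 + 1) / 4 = 9/4 = 2.25

Step 2 — sample covariance S[i,j] = (1/(n-1)) · Σ_k (x_{k,i} - mean_i) · (x_{k,j} - mean_j), with n-1 = 3.
  S[X_1,X_1] = ((-3)·(-3) + (-1)·(-1) + (3)·(3) + (1)·(1)) / 3 = 20/3 = 6.6667
  S[X_1,X_2] = ((-3)·(0.75) + (-1)·(1.75) + (3)·(-1.25) + (1)·(-1.25)) / 3 = -9/3 = -3
  S[X_2,X_2] = ((0.75)·(0.75) + (1.75)·(1.75) + (-1.25)·(-1.25) + (-1.25)·(-1.25)) / 3 = 6.75/3 = 2.25

S is symmetric (S[j,i] = S[i,j]). Assembling:

S = [[6.6667, -3],
 [-3, 2.25]]


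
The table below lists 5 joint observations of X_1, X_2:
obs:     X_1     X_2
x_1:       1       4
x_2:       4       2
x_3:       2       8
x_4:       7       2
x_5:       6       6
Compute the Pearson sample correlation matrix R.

Step 1 — column means:
  mean(X_1) = (1 + 4 + 2 + 7 + 6) / 5 = 20/5 = 4
  mean(X_2) = (4 + 2 + 8 + 2 + 6) / 5 = 22/5 = 4.4

Step 2 — sample variances and covariances s[i,j] = (1/(n-1)) · Σ_k (x_{k,i} - mean_i) · (x_{k,j} - mean_j), with n-1 = 4:
  s[X_1,X_1] = ((-3)·(-3) + (0)·(0) + (-2)·(-2) + (3)·(3) + (2)·(2)) / 4 = 26/4 = 6.5
  s[X_1,X_2] = ((-3)·(-0.4) + (0)·(-2.4) + (-2)·(3.6) + (3)·(-2.4) + (2)·(1.6)) / 4 = -10/4 = -2.5
  s[X_2,X_2] = ((-0.4)·(-0.4) + (-2.4)·(-2.4) + (3.6)·(3.6) + (-2.4)·(-2.4) + (1.6)·(1.6)) / 4 = 27.2/4 = 6.8
  Sample standard deviations s_i = √(s[i,i]):
  s(X_1) = √(6.5) = 2.5495
  s(X_2) = √(6.8) = 2.6077

Step 3 — r_{ij} = s_{ij} / (s_i · s_j):
  r[X_1,X_1] = 1 (diagonal).
  r[X_1,X_2] = -2.5 / (2.5495 · 2.6077) = -2.5 / 6.6483 = -0.376
  r[X_2,X_2] = 1 (diagonal).

R is symmetric with unit diagonal. Assembling:

R = [[1, -0.376],
 [-0.376, 1]]


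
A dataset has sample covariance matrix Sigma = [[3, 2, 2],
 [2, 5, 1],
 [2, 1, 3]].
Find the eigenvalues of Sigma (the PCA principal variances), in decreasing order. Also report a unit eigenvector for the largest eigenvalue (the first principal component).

Step 1 — characteristic polynomial p(λ) = det(λI - Sigma) = λ³ - tr·λ² + c_1·λ - det, where tr = trace, c_1 = sum of the principal 2×2 minors, det = det(Sigma):
  tr = 3 + 5 + 3 = 11,
  c_1 = (3·5 - (2)²) + (3·3 - (2)²) + (5·3 - (1)²) = 11 + 5 + 14 = 30,
  det = 3·(5·3 - (1)²) - (2)·((2)·3 - (1)·(2)) + (2)·((2)·(1) - 5·(2)) = 3·(14) - (2)·(4) + (2)·(-8) = 18.
  So p(λ) = λ³ - 11λ² + 30λ - 18.
Step 2 — look for an integer root (rational root theorem: any rational root is an integer divisor of 18). Testing λ = 3:
  p(3) = 27 - 99 + 90 - 18 = 0  ✓
  Dividing out (λ - 3): p(λ) = (λ - 3)(λ² - 8λ + 6).
Step 3 — remaining eigenvalues from the quadratic λ² - 8λ + 6 = 0:
  Δ = 8² - 4·6 = 64 - 24 = 40,  λ = (8 ± √40)/2 = (8 ± 6.3246)/2 ≈ 7.1623 or 0.8377.
  Sorted: λ_1 = 7.1623,  λ_2 = 3,  λ_3 = 0.8377  (check: sum = 11 = tr ✓).

Step 4 — unit eigenvector for λ_1 ≈ 7.1623: v spans the null space of (Sigma - λ_1 I), whose rows are
  r_1 = (-4.1623, 2, 2),  r_2 = (2, -2.1623, 1),  r_3 = (2, 1, -4.1623).
  v is orthogonal to every row, so take v ∝ r_1 × r_2 = ((2)·(1) - (2)·(-2.1623), (2)·(2) - (-4.1623)·(1), (-4.1623)·(-2.1623) - (2)·(2)) ≈ (6.3246, 8.1623, 5).
  Let u = (6.3246, 8.1623, 5).
  ||u|| = √((6.3246)² + (8.1623)² + (5)²) = √(131.6228) ≈ 11.4727,  v_1 = u/||u|| ≈ (0.5513, 0.7115, 0.4358) (||v_1|| = 1).

λ_1 = 7.1623,  λ_2 = 3,  λ_3 = 0.8377;  v_1 ≈ (0.5513, 0.7115, 0.4358)


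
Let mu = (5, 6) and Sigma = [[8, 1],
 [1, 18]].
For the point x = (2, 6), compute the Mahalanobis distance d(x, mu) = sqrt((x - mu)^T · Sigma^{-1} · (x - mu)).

Step 1 — centre the observation: (x - mu) = (-3, 0).

Step 2 — invert Sigma. det(Sigma) = 8·18 - (1)² = 143.
  Sigma^{-1} = (1/det) · [[d, -b], [-b, a]] = [[0.1259, -0.007],
 [-0.007, 0.0559]].

Step 3 — form the quadratic (x - mu)^T · Sigma^{-1} · (x - mu):
  Sigma^{-1} · (x - mu) = (-0.3776, 0.021).
  (x - mu)^T · [Sigma^{-1} · (x - mu)] = (-3)·(-0.3776) + (0)·(0.021) = 1.1329.

Step 4 — take square root: d = √(1.1329) ≈ 1.0644.

d(x, mu) = √(1.1329) ≈ 1.0644


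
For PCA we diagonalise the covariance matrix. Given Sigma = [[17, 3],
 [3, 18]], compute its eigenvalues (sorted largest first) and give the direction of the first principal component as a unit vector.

Step 1 — characteristic polynomial of 2×2 Sigma:
  det(Sigma - λI) = λ² - trace · λ + det = 0.
  trace = 17 + 18 = 35, det = 17·18 - (3)² = 297.
Step 2 — discriminant:
  Δ = trace² - 4·det = 1225 - 1188 = 37.
Step 3 — eigenvalues:
  λ = (trace ± √Δ)/2 = (35 ± 6.0828)/2,
  λ_1 = 20.5414,  λ_2 = 14.4586.

Step 4 — unit eigenvector for λ_1: solve (Sigma - λ_1 I)v = 0. First row:
  (17 - 20.5414)·v_x + (3)·v_y = 0, i.e. (-3.5414)·v_x + (3)·v_y = 0,
  so v ∝ (b, λ_1 - a) = (3, 3.5414) = u.
  ||u|| = √((3)² + (3.5414)²) = √(21.5414) ≈ 4.6413,
  v_1 = u/||u|| ≈ (0.6464, 0.763) (||v_1|| = 1).

λ_1 = 20.5414,  λ_2 = 14.4586;  v_1 ≈ (0.6464, 0.763)


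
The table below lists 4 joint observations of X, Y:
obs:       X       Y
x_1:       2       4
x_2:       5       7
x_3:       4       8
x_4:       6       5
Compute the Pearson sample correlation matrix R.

Step 1 — column means:
  mean(X) = (2 + 5 + 4 + 6) / 4 = 17/4 = 4.25
  mean(Y) = (4 + 7 + 8 + 5) / 4 = 24/4 = 6

Step 2 — sample variances and covariances s[i,j] = (1/(n-1)) · Σ_k (x_{k,i} - mean_i) · (x_{k,j} - mean_j), with n-1 = 3:
  s[X,X] = ((-2.25)·(-2.25) + (0.75)·(0.75) + (-0.25)·(-0.25) + (1.75)·(1.75)) / 3 = 8.75/3 = 2.9167
  s[X,Y] = ((-2.25)·(-2) + (0.75)·(1) + (-0.25)·(2) + (1.75)·(-1)) / 3 = 3/3 = 1
  s[Y,Y] = ((-2)·(-2) + (1)·(1) + (2)·(2) + (-1)·(-1)) / 3 = 10/3 = 3.3333
  Sample standard deviations s_i = √(s[i,i]):
  s(X) = √(2.9167) = 1.7078
  s(Y) = √(3.3333) = 1.8257

Step 3 — r_{ij} = s_{ij} / (s_i · s_j):
  r[X,X] = 1 (diagonal).
  r[X,Y] = 1 / (1.7078 · 1.8257) = 1 / 3.118 = 0.3207
  r[Y,Y] = 1 (diagonal).

R is symmetric with unit diagonal. Assembling:

R = [[1, 0.3207],
 [0.3207, 1]]


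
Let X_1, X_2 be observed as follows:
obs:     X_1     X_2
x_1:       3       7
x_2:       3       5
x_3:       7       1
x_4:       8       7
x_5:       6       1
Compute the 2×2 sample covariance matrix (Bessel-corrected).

Step 1 — column means:
  mean(X_1) = (3 + 3 + 7 + 8 + 6) / 5 = 27/5 = 5.4
  mean(X_2) = (7 + 5 + 1 + 7 + 1) / 5 = 21/5 = 4.2

Step 2 — sample covariance S[i,j] = (1/(n-1)) · Σ_k (x_{k,i} - mean_i) · (x_{k,j} - mean_j), with n-1 = 4.
  S[X_1,X_1] = ((-2.4)·(-2.4) + (-2.4)·(-2.4) + (1.6)·(1.6) + (2.6)·(2.6) + (0.6)·(0.6)) / 4 = 21.2/4 = 5.3
  S[X_1,X_2] = ((-2.4)·(2.8) + (-2.4)·(0.8) + (1.6)·(-3.2) + (2.6)·(2.8) + (0.6)·(-3.2)) / 4 = -8.4/4 = -2.1
  S[X_2,X_2] = ((2.8)·(2.8) + (0.8)·(0.8) + (-3.2)·(-3.2) + (2.8)·(2.8) + (-3.2)·(-3.2)) / 4 = 36.8/4 = 9.2

S is symmetric (S[j,i] = S[i,j]). Assembling:

S = [[5.3, -2.1],
 [-2.1, 9.2]]


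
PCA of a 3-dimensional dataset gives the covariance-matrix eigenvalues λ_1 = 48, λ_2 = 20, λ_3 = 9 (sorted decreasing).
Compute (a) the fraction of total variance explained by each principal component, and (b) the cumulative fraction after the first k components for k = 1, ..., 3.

Step 1 — total variance = trace(Sigma) = Σ λ_i = 48 + 20 + 9 = 77.

Step 2 — fraction explained by component i = λ_i / Σ λ:
  PC1: 48/77 = 0.6234
  PC2: 20/77 = 0.2597
  PC3: 9/77 = 0.1169

Step 3 — cumulative fraction after k components = (λ_1 + ... + λ_k) / Σ λ:
  k = 1: 48/77 = 0.6234
  k = 2: (48 + 20)/77 = 68/77 = 0.8831
  k = 3: (48 + 20 + 9)/77 = 77/77 = 1

Summary (fraction, with percent):

explained: PC1 0.6234 (62.34%), PC2 0.2597 (25.97%), PC3 0.1169 (11.69%);  cumulative: 0.6234, 0.8831, 1


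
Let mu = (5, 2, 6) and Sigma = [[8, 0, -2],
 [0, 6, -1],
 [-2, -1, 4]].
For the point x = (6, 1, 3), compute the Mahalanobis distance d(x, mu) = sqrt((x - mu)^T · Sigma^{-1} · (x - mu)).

Step 1 — centre the observation: (x - mu) = (1, -1, -3).

Step 2 — invert Sigma (cofactor / det for 3×3, or solve directly):
  Sigma^{-1} = [[0.1438, 0.0125, 0.075],
 [0.0125, 0.175, 0.05],
 [0.075, 0.05, 0.3]].

Step 3 — form the quadratic (x - mu)^T · Sigma^{-1} · (x - mu):
  Sigma^{-1} · (x - mu) = (-0.0938, -0.3125, -0.875).
  (x - mu)^T · [Sigma^{-1} · (x - mu)] = (1)·(-0.0938) + (-1)·(-0.3125) + (-3)·(-0.875) = 2.8438.

Step 4 — take square root: d = √(2.8438) ≈ 1.6863.

d(x, mu) = √(2.8438) ≈ 1.6863


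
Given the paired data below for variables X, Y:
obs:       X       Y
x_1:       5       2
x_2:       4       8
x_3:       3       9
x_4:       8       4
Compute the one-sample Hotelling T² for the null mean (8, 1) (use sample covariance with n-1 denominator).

Step 1 — sample mean vector:
  mean(X) = (5 + 4 + 3 + 8) / 4 = 20/4 = 5
  mean(Y) = (2 + 8 + 9 + 4) / 4 = 23/4 = 5.75
  x̄ = (5, 5.75),  deviation x̄ - mu_0 = (5, 5.75) - (8, 1) = (-3, 4.75).

Step 2 — sample covariance matrix, S[i,j] = (1/(n-1)) · Σ_k (x_{k,i} - mean_i) · (x_{k,j} - mean_j), divisor n-1 = 3:
  S[X,X] = ((0)·(0) + (-1)·(-1) + (-2)·(-2) + (3)·(3)) / 3 = 14/3 = 4.6667
  S[X,Y] = ((0)·(-3.75) + (-1)·(2.25) + (-2)·(3.25) + (3)·(-1.75)) / 3 = -14/3 = -4.6667
  S[Y,Y] = ((-3.75)·(-3.75) + (2.25)·(2.25) + (3.25)·(3.25) + (-1.75)·(-1.75)) / 3 = 32.75/3 = 10.9167
  S = [[4.6667, -4.6667],
 [-4.6667, 10.9167]].

Step 3 — invert S. det(S) = 4.6667·10.9167 - (-4.6667)² = 29.1667.
  S^{-1} = (1/det) · [[d, -b], [-b, a]] = [[0.3743, 0.16],
 [0.16, 0.16]].

Step 4 — quadratic form (x̄ - mu_0)^T · S^{-1} · (x̄ - mu_0):
  S^{-1} · (x̄ - mu_0) = (-0.3629, 0.28),
  (x̄ - mu_0)^T · [...] = (-3)·(-0.3629) + (4.75)·(0.28) = 2.4186.

Step 5 — scale by n: T² = 4 · 2.4186 = 9.6743.

T² ≈ 9.6743


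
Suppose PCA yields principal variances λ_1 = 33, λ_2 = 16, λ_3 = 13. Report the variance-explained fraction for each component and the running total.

Step 1 — total variance = trace(Sigma) = Σ λ_i = 33 + 16 + 13 = 62.

Step 2 — fraction explained by component i = λ_i / Σ λ:
  PC1: 33/62 = 0.5323
  PC2: 16/62 = 0.2581
  PC3: 13/62 = 0.2097

Step 3 — cumulative fraction after k components = (λ_1 + ... + λ_k) / Σ λ:
  k = 1: 33/62 = 0.5323
  k = 2: (33 + 16)/62 = 49/62 = 0.7903
  k = 3: (33 + 16 + 13)/62 = 62/62 = 1

Summary (fraction, with percent):

explained: PC1 0.5323 (53.23%), PC2 0.2581 (25.81%), PC3 0.2097 (20.97%);  cumulative: 0.5323, 0.7903, 1


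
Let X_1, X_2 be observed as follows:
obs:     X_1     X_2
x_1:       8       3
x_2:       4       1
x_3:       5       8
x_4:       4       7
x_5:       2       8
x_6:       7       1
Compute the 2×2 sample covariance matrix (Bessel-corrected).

Step 1 — column means:
  mean(X_1) = (8 + 4 + 5 + 4 + 2 + 7) / 6 = 30/6 = 5
  mean(X_2) = (3 + 1 + 8 + 7 + 8 + 1) / 6 = 28/6 = 4.6667

Step 2 — sample covariance S[i,j] = (1/(n-1)) · Σ_k (x_{k,i} - mean_i) · (x_{k,j} - mean_j), with n-1 = 5.
  S[X_1,X_1] = ((3)·(3) + (-1)·(-1) + (0)·(0) + (-1)·(-1) + (-3)·(-3) + (2)·(2)) / 5 = 24/5 = 4.8
  S[X_1,X_2] = ((3)·(-1.6667) + (-1)·(-3.6667) + (0)·(3.3333) + (-1)·(2.3333) + (-3)·(3.3333) + (2)·(-3.6667)) / 5 = -21/5 = -4.2
  S[X_2,X_2] = ((-1.6667)·(-1.6667) + (-3.6667)·(-3.6667) + (3.3333)·(3.3333) + (2.3333)·(2.3333) + (3.3333)·(3.3333) + (-3.6667)·(-3.6667)) / 5 = 57.3333/5 = 11.4667

S is symmetric (S[j,i] = S[i,j]). Assembling:

S = [[4.8, -4.2],
 [-4.2, 11.4667]]


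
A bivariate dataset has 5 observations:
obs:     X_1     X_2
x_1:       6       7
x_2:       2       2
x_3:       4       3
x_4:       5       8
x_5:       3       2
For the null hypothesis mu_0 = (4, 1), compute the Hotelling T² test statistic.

Step 1 — sample mean vector:
  mean(X_1) = (6 + 2 + 4 + 5 + 3) / 5 = 20/5 = 4
  mean(X_2) = (7 + 2 + 3 + 8 + 2) / 5 = 22/5 = 4.4
  x̄ = (4, 4.4),  deviation x̄ - mu_0 = (4, 4.4) - (4, 1) = (0, 3.4).

Step 2 — sample covariance matrix, S[i,j] = (1/(n-1)) · Σ_k (x_{k,i} - mean_i) · (x_{k,j} - mean_j), divisor n-1 = 4:
  S[X_1,X_1] = ((2)·(2) + (-2)·(-2) + (0)·(0) + (1)·(1) + (-1)·(-1)) / 4 = 10/4 = 2.5
  S[X_1,X_2] = ((2)·(2.6) + (-2)·(-2.4) + (0)·(-1.4) + (1)·(3.6) + (-1)·(-2.4)) / 4 = 16/4 = 4
  S[X_2,X_2] = ((2.6)·(2.6) + (-2.4)·(-2.4) + (-1.4)·(-1.4) + (3.6)·(3.6) + (-2.4)·(-2.4)) / 4 = 33.2/4 = 8.3
  S = [[2.5, 4],
 [4, 8.3]].

Step 3 — invert S. det(S) = 2.5·8.3 - (4)² = 4.75.
  S^{-1} = (1/det) · [[d, -b], [-b, a]] = [[1.7474, -0.8421],
 [-0.8421, 0.5263]].

Step 4 — quadratic form (x̄ - mu_0)^T · S^{-1} · (x̄ - mu_0):
  S^{-1} · (x̄ - mu_0) = (-2.8632, 1.7895),
  (x̄ - mu_0)^T · [...] = (0)·(-2.8632) + (3.4)·(1.7895) = 6.0842.

Step 5 — scale by n: T² = 5 · 6.0842 = 30.4211.

T² ≈ 30.4211


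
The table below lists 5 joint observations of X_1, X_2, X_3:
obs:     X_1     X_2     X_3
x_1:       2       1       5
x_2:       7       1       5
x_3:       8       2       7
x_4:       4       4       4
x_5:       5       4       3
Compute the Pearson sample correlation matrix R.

Step 1 — column means:
  mean(X_1) = (2 + 7 + 8 + 4 + 5) / 5 = 26/5 = 5.2
  mean(X_2) = (1 + 1 + 2 + 4 + 4) / 5 = 12/5 = 2.4
  mean(X_3) = (5 + 5 + 7 + 4 + 3) / 5 = 24/5 = 4.8

Step 2 — sample variances and covariances s[i,j] = (1/(n-1)) · Σ_k (x_{k,i} - mean_i) · (x_{k,j} - mean_j), with n-1 = 4:
  s[X_1,X_1] = ((-3.2)·(-3.2) + (1.8)·(1.8) + (2.8)·(2.8) + (-1.2)·(-1.2) + (-0.2)·(-0.2)) / 4 = 22.8/4 = 5.7
  s[X_1,X_2] = ((-3.2)·(-1.4) + (1.8)·(-1.4) + (2.8)·(-0.4) + (-1.2)·(1.6) + (-0.2)·(1.6)) / 4 = -1.4/4 = -0.35
  s[X_1,X_3] = ((-3.2)·(0.2) + (1.8)·(0.2) + (2.8)·(2.2) + (-1.2)·(-0.8) + (-0.2)·(-1.8)) / 4 = 7.2/4 = 1.8
  s[X_2,X_2] = ((-1.4)·(-1.4) + (-1.4)·(-1.4) + (-0.4)·(-0.4) + (1.6)·(1.6) + (1.6)·(1.6)) / 4 = 9.2/4 = 2.3
  s[X_2,X_3] = ((-1.4)·(0.2) + (-1.4)·(0.2) + (-0.4)·(2.2) + (1.6)·(-0.8) + (1.6)·(-1.8)) / 4 = -5.6/4 = -1.4
  s[X_3,X_3] = ((0.2)·(0.2) + (0.2)·(0.2) + (2.2)·(2.2) + (-0.8)·(-0.8) + (-1.8)·(-1.8)) / 4 = 8.8/4 = 2.2
  Sample standard deviations s_i = √(s[i,i]):
  s(X_1) = √(5.7) = 2.3875
  s(X_2) = √(2.3) = 1.5166
  s(X_3) = √(2.2) = 1.4832

Step 3 — r_{ij} = s_{ij} / (s_i · s_j):
  r[X_1,X_1] = 1 (diagonal).
  r[X_1,X_2] = -0.35 / (2.3875 · 1.5166) = -0.35 / 3.6208 = -0.0967
  r[X_1,X_3] = 1.8 / (2.3875 · 1.4832) = 1.8 / 3.5412 = 0.5083
  r[X_2,X_2] = 1 (diagonal).
  r[X_2,X_3] = -1.4 / (1.5166 · 1.4832) = -1.4 / 2.2494 = -0.6224
  r[X_3,X_3] = 1 (diagonal).

R is symmetric with unit diagonal. Assembling:

R = [[1, -0.0967, 0.5083],
 [-0.0967, 1, -0.6224],
 [0.5083, -0.6224, 1]]


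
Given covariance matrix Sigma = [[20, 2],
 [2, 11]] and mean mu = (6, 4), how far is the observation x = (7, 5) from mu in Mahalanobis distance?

Step 1 — centre the observation: (x - mu) = (1, 1).

Step 2 — invert Sigma. det(Sigma) = 20·11 - (2)² = 216.
  Sigma^{-1} = (1/det) · [[d, -b], [-b, a]] = [[0.0509, -0.0093],
 [-0.0093, 0.0926]].

Step 3 — form the quadratic (x - mu)^T · Sigma^{-1} · (x - mu):
  Sigma^{-1} · (x - mu) = (0.0417, 0.0833).
  (x - mu)^T · [Sigma^{-1} · (x - mu)] = (1)·(0.0417) + (1)·(0.0833) = 0.125.

Step 4 — take square root: d = √(0.125) ≈ 0.3536.

d(x, mu) = √(0.125) ≈ 0.3536


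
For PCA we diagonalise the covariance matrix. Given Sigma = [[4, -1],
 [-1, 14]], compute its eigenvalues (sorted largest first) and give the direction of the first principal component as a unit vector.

Step 1 — characteristic polynomial of 2×2 Sigma:
  det(Sigma - λI) = λ² - trace · λ + det = 0.
  trace = 4 + 14 = 18, det = 4·14 - (-1)² = 55.
Step 2 — discriminant:
  Δ = trace² - 4·det = 324 - 220 = 104.
Step 3 — eigenvalues:
  λ = (trace ± √Δ)/2 = (18 ± 10.198)/2,
  λ_1 = 14.099,  λ_2 = 3.901.

Step 4 — unit eigenvector for λ_1: solve (Sigma - λ_1 I)v = 0. First row:
  (4 - 14.099)·v_x + (-1)·v_y = 0, i.e. (-10.099)·v_x + (-1)·v_y = 0,
  so v ∝ (b, λ_1 - a) = (-1, 10.099); multiply by -1 so the first entry is positive: u = (1, -10.099).
  ||u|| = √((1)² + (-10.099)²) = √(102.9902) ≈ 10.1484,
  v_1 = u/||u|| ≈ (0.0985, -0.9951) (||v_1|| = 1).

λ_1 = 14.099,  λ_2 = 3.901;  v_1 ≈ (0.0985, -0.9951)


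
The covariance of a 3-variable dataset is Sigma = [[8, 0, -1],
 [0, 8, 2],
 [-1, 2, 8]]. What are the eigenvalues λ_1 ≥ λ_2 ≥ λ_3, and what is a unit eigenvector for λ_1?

Step 1 — characteristic polynomial p(λ) = det(λI - Sigma) = λ³ - tr·λ² + c_1·λ - det, where tr = trace, c_1 = sum of the principal 2×2 minors, det = det(Sigma):
  tr = 8 + 8 + 8 = 24,
  c_1 = (8·8 - (0)²) + (8·8 - (-1)²) + (8·8 - (2)²) = 64 + 63 + 60 = 187,
  det = 8·(8·8 - (2)²) - (0)·((0)·8 - (2)·(-1)) + (-1)·((0)·(2) - 8·(-1)) = 8·(60) - (0)·(2) + (-1)·(8) = 472.
  So p(λ) = λ³ - 24λ² + 187λ - 472.
Step 2 — look for an integer root (rational root theorem: any rational root is an integer divisor of 472). Testing λ = 8:
  p(8) = 512 - 1536 + 1496 - 472 = 0  ✓
  Dividing out (λ - 8): p(λ) = (λ - 8)(λ² - 16λ + 59).
Step 3 — remaining eigenvalues from the quadratic λ² - 16λ + 59 = 0:
  Δ = 16² - 4·59 = 256 - 236 = 20,  λ = (16 ± √20)/2 = (16 ± 4.4721)/2 ≈ 10.2361 or 5.7639.
  Sorted: λ_1 = 10.2361,  λ_2 = 8,  λ_3 = 5.7639  (check: sum = 24 = tr ✓).

Step 4 — unit eigenvector for λ_1 ≈ 10.2361: v spans the null space of (Sigma - λ_1 I), whose rows are
  r_1 = (-2.2361, 0, -1),  r_2 = (0, -2.2361, 2),  r_3 = (-1, 2, -2.2361).
  v is orthogonal to every row, so take v ∝ r_1 × r_2 = ((0)·(2) - (-1)·(-2.2361), (-1)·(0) - (-2.2361)·(2), (-2.2361)·(-2.2361) - (0)·(0)) ≈ (-2.2361, 4.4721, 5).
  Rescale (multiply by -1 so the first nonzero entry is positive): u = (2.2361, -4.4721, -5).
  ||u|| = √((2.2361)² + (-4.4721)² + (-5)²) = √(50) ≈ 7.0711,  v_1 = u/||u|| ≈ (0.3162, -0.6325, -0.7071) (||v_1|| = 1).

λ_1 = 10.2361,  λ_2 = 8,  λ_3 = 5.7639;  v_1 ≈ (0.3162, -0.6325, -0.7071)


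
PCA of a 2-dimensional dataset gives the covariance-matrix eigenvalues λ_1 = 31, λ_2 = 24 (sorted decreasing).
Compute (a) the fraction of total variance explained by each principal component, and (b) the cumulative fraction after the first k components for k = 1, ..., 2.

Step 1 — total variance = trace(Sigma) = Σ λ_i = 31 + 24 = 55.

Step 2 — fraction explained by component i = λ_i / Σ λ:
  PC1: 31/55 = 0.5636
  PC2: 24/55 = 0.4364

Step 3 — cumulative fraction after k components = (λ_1 + ... + λ_k) / Σ λ:
  k = 1: 31/55 = 0.5636
  k = 2: (31 + 24)/55 = 55/55 = 1

Summary (fraction, with percent):

explained: PC1 0.5636 (56.36%), PC2 0.4364 (43.64%);  cumulative: 0.5636, 1


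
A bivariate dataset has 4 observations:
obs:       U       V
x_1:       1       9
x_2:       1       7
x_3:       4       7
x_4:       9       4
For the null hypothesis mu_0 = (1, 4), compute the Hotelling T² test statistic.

Step 1 — sample mean vector:
  mean(U) = (1 + 1 + 4 + 9) / 4 = 15/4 = 3.75
  mean(V) = (9 + 7 + 7 + 4) / 4 = 27/4 = 6.75
  x̄ = (3.75, 6.75),  deviation x̄ - mu_0 = (3.75, 6.75) - (1, 4) = (2.75, 2.75).

Step 2 — sample covariance matrix, S[i,j] = (1/(n-1)) · Σ_k (x_{k,i} - mean_i) · (x_{k,j} - mean_j), divisor n-1 = 3:
  S[U,U] = ((-2.75)·(-2.75) + (-2.75)·(-2.75) + (0.25)·(0.25) + (5.25)·(5.25)) / 3 = 42.75/3 = 14.25
  S[U,V] = ((-2.75)·(2.25) + (-2.75)·(0.25) + (0.25)·(0.25) + (5.25)·(-2.75)) / 3 = -21.25/3 = -7.0833
  S[V,V] = ((2.25)·(2.25) + (0.25)·(0.25) + (0.25)·(0.25) + (-2.75)·(-2.75)) / 3 = 12.75/3 = 4.25
  S = [[14.25, -7.0833],
 [-7.0833, 4.25]].

Step 3 — invert S. det(S) = 14.25·4.25 - (-7.0833)² = 10.3889.
  S^{-1} = (1/det) · [[d, -b], [-b, a]] = [[0.4091, 0.6818],
 [0.6818, 1.3717]].

Step 4 — quadratic form (x̄ - mu_0)^T · S^{-1} · (x̄ - mu_0):
  S^{-1} · (x̄ - mu_0) = (3, 5.6471),
  (x̄ - mu_0)^T · [...] = (2.75)·(3) + (2.75)·(5.6471) = 23.7794.

Step 5 — scale by n: T² = 4 · 23.7794 = 95.1176.

T² ≈ 95.1176


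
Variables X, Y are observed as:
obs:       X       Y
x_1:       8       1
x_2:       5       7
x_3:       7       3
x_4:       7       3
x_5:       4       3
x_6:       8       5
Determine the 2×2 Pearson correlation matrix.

Step 1 — column means:
  mean(X) = (8 + 5 + 7 + 7 + 4 + 8) / 6 = 39/6 = 6.5
  mean(Y) = (1 + 7 + 3 + 3 + 3 + 5) / 6 = 22/6 = 3.6667

Step 2 — sample variances and covariances s[i,j] = (1/(n-1)) · Σ_k (x_{k,i} - mean_i) · (x_{k,j} - mean_j), with n-1 = 5:
  s[X,X] = ((1.5)·(1.5) + (-1.5)·(-1.5) + (0.5)·(0.5) + (0.5)·(0.5) + (-2.5)·(-2.5) + (1.5)·(1.5)) / 5 = 13.5/5 = 2.7
  s[X,Y] = ((1.5)·(-2.6667) + (-1.5)·(3.3333) + (0.5)·(-0.6667) + (0.5)·(-0.6667) + (-2.5)·(-0.6667) + (1.5)·(1.3333)) / 5 = -6/5 = -1.2
  s[Y,Y] = ((-2.6667)·(-2.6667) + (3.3333)·(3.3333) + (-0.6667)·(-0.6667) + (-0.6667)·(-0.6667) + (-0.6667)·(-0.6667) + (1.3333)·(1.3333)) / 5 = 21.3333/5 = 4.2667
  Sample standard deviations s_i = √(s[i,i]):
  s(X) = √(2.7) = 1.6432
  s(Y) = √(4.2667) = 2.0656

Step 3 — r_{ij} = s_{ij} / (s_i · s_j):
  r[X,X] = 1 (diagonal).
  r[X,Y] = -1.2 / (1.6432 · 2.0656) = -1.2 / 3.3941 = -0.3536
  r[Y,Y] = 1 (diagonal).

R is symmetric with unit diagonal. Assembling:

R = [[1, -0.3536],
 [-0.3536, 1]]


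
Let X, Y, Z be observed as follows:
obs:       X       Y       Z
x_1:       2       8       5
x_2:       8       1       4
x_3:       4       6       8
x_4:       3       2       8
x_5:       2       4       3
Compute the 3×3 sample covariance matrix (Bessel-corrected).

Step 1 — column means:
  mean(X) = (2 + 8 + 4 + 3 + 2) / 5 = 19/5 = 3.8
  mean(Y) = (8 + 1 + 6 + 2 + 4) / 5 = 21/5 = 4.2
  mean(Z) = (5 + 4 + 8 + 8 + 3) / 5 = 28/5 = 5.6

Step 2 — sample covariance S[i,j] = (1/(n-1)) · Σ_k (x_{k,i} - mean_i) · (x_{k,j} - mean_j), with n-1 = 4.
  S[X,X] = ((-1.8)·(-1.8) + (4.2)·(4.2) + (0.2)·(0.2) + (-0.8)·(-0.8) + (-1.8)·(-1.8)) / 4 = 24.8/4 = 6.2
  S[X,Y] = ((-1.8)·(3.8) + (4.2)·(-3.2) + (0.2)·(1.8) + (-0.8)·(-2.2) + (-1.8)·(-0.2)) / 4 = -17.8/4 = -4.45
  S[X,Z] = ((-1.8)·(-0.6) + (4.2)·(-1.6) + (0.2)·(2.4) + (-0.8)·(2.4) + (-1.8)·(-2.6)) / 4 = -2.4/4 = -0.6
  S[Y,Y] = ((3.8)·(3.8) + (-3.2)·(-3.2) + (1.8)·(1.8) + (-2.2)·(-2.2) + (-0.2)·(-0.2)) / 4 = 32.8/4 = 8.2
  S[Y,Z] = ((3.8)·(-0.6) + (-3.2)·(-1.6) + (1.8)·(2.4) + (-2.2)·(2.4) + (-0.2)·(-2.6)) / 4 = 2.4/4 = 0.6
  S[Z,Z] = ((-0.6)·(-0.6) + (-1.6)·(-1.6) + (2.4)·(2.4) + (2.4)·(2.4) + (-2.6)·(-2.6)) / 4 = 21.2/4 = 5.3

S is symmetric (S[j,i] = S[i,j]). Assembling:

S = [[6.2, -4.45, -0.6],
 [-4.45, 8.2, 0.6],
 [-0.6, 0.6, 5.3]]


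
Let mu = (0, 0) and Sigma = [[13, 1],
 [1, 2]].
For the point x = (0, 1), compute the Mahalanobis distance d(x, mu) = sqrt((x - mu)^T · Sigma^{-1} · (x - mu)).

Step 1 — centre the observation: (x - mu) = (0, 1).

Step 2 — invert Sigma. det(Sigma) = 13·2 - (1)² = 25.
  Sigma^{-1} = (1/det) · [[d, -b], [-b, a]] = [[0.08, -0.04],
 [-0.04, 0.52]].

Step 3 — form the quadratic (x - mu)^T · Sigma^{-1} · (x - mu):
  Sigma^{-1} · (x - mu) = (-0.04, 0.52).
  (x - mu)^T · [Sigma^{-1} · (x - mu)] = (0)·(-0.04) + (1)·(0.52) = 0.52.

Step 4 — take square root: d = √(0.52) ≈ 0.7211.

d(x, mu) = √(0.52) ≈ 0.7211


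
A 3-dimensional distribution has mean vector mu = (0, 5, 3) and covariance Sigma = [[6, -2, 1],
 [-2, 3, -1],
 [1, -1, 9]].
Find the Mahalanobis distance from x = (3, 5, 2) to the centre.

Step 1 — centre the observation: (x - mu) = (3, 0, -1).

Step 2 — invert Sigma (cofactor / det for 3×3, or solve directly):
  Sigma^{-1} = [[0.2149, 0.1405, -0.0083],
 [0.1405, 0.438, 0.0331],
 [-0.0083, 0.0331, 0.1157]].

Step 3 — form the quadratic (x - mu)^T · Sigma^{-1} · (x - mu):
  Sigma^{-1} · (x - mu) = (0.6529, 0.3884, -0.1405).
  (x - mu)^T · [Sigma^{-1} · (x - mu)] = (3)·(0.6529) + (0)·(0.3884) + (-1)·(-0.1405) = 2.0992.

Step 4 — take square root: d = √(2.0992) ≈ 1.4489.

d(x, mu) = √(2.0992) ≈ 1.4489


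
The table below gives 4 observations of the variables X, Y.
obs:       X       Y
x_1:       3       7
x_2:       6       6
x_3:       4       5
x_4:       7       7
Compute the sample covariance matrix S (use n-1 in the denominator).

Step 1 — column means:
  mean(X) = (3 + 6 + 4 + 7) / 4 = 20/4 = 5
  mean(Y) = (7 + 6 + 5 + 7) / 4 = 25/4 = 6.25

Step 2 — sample covariance S[i,j] = (1/(n-1)) · Σ_k (x_{k,i} - mean_i) · (x_{k,j} - mean_j), with n-1 = 3.
  S[X,X] = ((-2)·(-2) + (1)·(1) + (-1)·(-1) + (2)·(2)) / 3 = 10/3 = 3.3333
  S[X,Y] = ((-2)·(0.75) + (1)·(-0.25) + (-1)·(-1.25) + (2)·(0.75)) / 3 = 1/3 = 0.3333
  S[Y,Y] = ((0.75)·(0.75) + (-0.25)·(-0.25) + (-1.25)·(-1.25) + (0.75)·(0.75)) / 3 = 2.75/3 = 0.9167

S is symmetric (S[j,i] = S[i,j]). Assembling:

S = [[3.3333, 0.3333],
 [0.3333, 0.9167]]


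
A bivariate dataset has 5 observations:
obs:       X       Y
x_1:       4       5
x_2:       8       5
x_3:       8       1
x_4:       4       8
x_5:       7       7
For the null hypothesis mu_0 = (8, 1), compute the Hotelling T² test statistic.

Step 1 — sample mean vector:
  mean(X) = (4 + 8 + 8 + 4 + 7) / 5 = 31/5 = 6.2
  mean(Y) = (5 + 5 + 1 + 8 + 7) / 5 = 26/5 = 5.2
  x̄ = (6.2, 5.2),  deviation x̄ - mu_0 = (6.2, 5.2) - (8, 1) = (-1.8, 4.2).

Step 2 — sample covariance matrix, S[i,j] = (1/(n-1)) · Σ_k (x_{k,i} - mean_i) · (x_{k,j} - mean_j), divisor n-1 = 4:
  S[X,X] = ((-2.2)·(-2.2) + (1.8)·(1.8) + (1.8)·(1.8) + (-2.2)·(-2.2) + (0.8)·(0.8)) / 4 = 16.8/4 = 4.2
  S[X,Y] = ((-2.2)·(-0.2) + (1.8)·(-0.2) + (1.8)·(-4.2) + (-2.2)·(2.8) + (0.8)·(1.8)) / 4 = -12.2/4 = -3.05
  S[Y,Y] = ((-0.2)·(-0.2) + (-0.2)·(-0.2) + (-4.2)·(-4.2) + (2.8)·(2.8) + (1.8)·(1.8)) / 4 = 28.8/4 = 7.2
  S = [[4.2, -3.05],
 [-3.05, 7.2]].

Step 3 — invert S. det(S) = 4.2·7.2 - (-3.05)² = 20.9375.
  S^{-1} = (1/det) · [[d, -b], [-b, a]] = [[0.3439, 0.1457],
 [0.1457, 0.2006]].

Step 4 — quadratic form (x̄ - mu_0)^T · S^{-1} · (x̄ - mu_0):
  S^{-1} · (x̄ - mu_0) = (-0.0072, 0.5803),
  (x̄ - mu_0)^T · [...] = (-1.8)·(-0.0072) + (4.2)·(0.5803) = 2.4501.

Step 5 — scale by n: T² = 5 · 2.4501 = 12.2507.

T² ≈ 12.2507


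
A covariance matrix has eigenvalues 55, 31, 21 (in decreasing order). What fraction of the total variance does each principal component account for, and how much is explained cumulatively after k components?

Step 1 — total variance = trace(Sigma) = Σ λ_i = 55 + 31 + 21 = 107.

Step 2 — fraction explained by component i = λ_i / Σ λ:
  PC1: 55/107 = 0.514
  PC2: 31/107 = 0.2897
  PC3: 21/107 = 0.1963

Step 3 — cumulative fraction after k components = (λ_1 + ... + λ_k) / Σ λ:
  k = 1: 55/107 = 0.514
  k = 2: (55 + 31)/107 = 86/107 = 0.8037
  k = 3: (55 + 31 + 21)/107 = 107/107 = 1

Summary (fraction, with percent):

explained: PC1 0.514 (51.4%), PC2 0.2897 (28.97%), PC3 0.1963 (19.63%);  cumulative: 0.514, 0.8037, 1


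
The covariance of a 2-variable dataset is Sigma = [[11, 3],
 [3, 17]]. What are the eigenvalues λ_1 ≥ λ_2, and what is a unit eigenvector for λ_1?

Step 1 — characteristic polynomial of 2×2 Sigma:
  det(Sigma - λI) = λ² - trace · λ + det = 0.
  trace = 11 + 17 = 28, det = 11·17 - (3)² = 178.
Step 2 — discriminant:
  Δ = trace² - 4·det = 784 - 712 = 72.
Step 3 — eigenvalues:
  λ = (trace ± √Δ)/2 = (28 ± 8.4853)/2,
  λ_1 = 18.2426,  λ_2 = 9.7574.

Step 4 — unit eigenvector for λ_1: solve (Sigma - λ_1 I)v = 0. First row:
  (11 - 18.2426)·v_x + (3)·v_y = 0, i.e. (-7.2426)·v_x + (3)·v_y = 0,
  so v ∝ (b, λ_1 - a) = (3, 7.2426) = u.
  ||u|| = √((3)² + (7.2426)²) = √(61.4558) ≈ 7.8394,
  v_1 = u/||u|| ≈ (0.3827, 0.9239) (||v_1|| = 1).

λ_1 = 18.2426,  λ_2 = 9.7574;  v_1 ≈ (0.3827, 0.9239)


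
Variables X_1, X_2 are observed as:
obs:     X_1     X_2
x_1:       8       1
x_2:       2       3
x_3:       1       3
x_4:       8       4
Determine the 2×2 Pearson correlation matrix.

Step 1 — column means:
  mean(X_1) = (8 + 2 + 1 + 8) / 4 = 19/4 = 4.75
  mean(X_2) = (1 + 3 + 3 + 4) / 4 = 11/4 = 2.75

Step 2 — sample variances and covariances s[i,j] = (1/(n-1)) · Σ_k (x_{k,i} - mean_i) · (x_{k,j} - mean_j), with n-1 = 3:
  s[X_1,X_1] = ((3.25)·(3.25) + (-2.75)·(-2.75) + (-3.75)·(-3.75) + (3.25)·(3.25)) / 3 = 42.75/3 = 14.25
  s[X_1,X_2] = ((3.25)·(-1.75) + (-2.75)·(0.25) + (-3.75)·(0.25) + (3.25)·(1.25)) / 3 = -3.25/3 = -1.0833
  s[X_2,X_2] = ((-1.75)·(-1.75) + (0.25)·(0.25) + (0.25)·(0.25) + (1.25)·(1.25)) / 3 = 4.75/3 = 1.5833
  Sample standard deviations s_i = √(s[i,i]):
  s(X_1) = √(14.25) = 3.7749
  s(X_2) = √(1.5833) = 1.2583

Step 3 — r_{ij} = s_{ij} / (s_i · s_j):
  r[X_1,X_1] = 1 (diagonal).
  r[X_1,X_2] = -1.0833 / (3.7749 · 1.2583) = -1.0833 / 4.75 = -0.2281
  r[X_2,X_2] = 1 (diagonal).

R is symmetric with unit diagonal. Assembling:

R = [[1, -0.2281],
 [-0.2281, 1]]


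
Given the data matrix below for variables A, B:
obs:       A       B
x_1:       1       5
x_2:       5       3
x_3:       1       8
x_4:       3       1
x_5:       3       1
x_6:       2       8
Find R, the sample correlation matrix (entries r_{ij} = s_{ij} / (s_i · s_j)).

Step 1 — column means:
  mean(A) = (1 + 5 + 1 + 3 + 3 + 2) / 6 = 15/6 = 2.5
  mean(B) = (5 + 3 + 8 + 1 + 1 + 8) / 6 = 26/6 = 4.3333

Step 2 — sample variances and covariances s[i,j] = (1/(n-1)) · Σ_k (x_{k,i} - mean_i) · (x_{k,j} - mean_j), with n-1 = 5:
  s[A,A] = ((-1.5)·(-1.5) + (2.5)·(2.5) + (-1.5)·(-1.5) + (0.5)·(0.5) + (0.5)·(0.5) + (-0.5)·(-0.5)) / 5 = 11.5/5 = 2.3
  s[A,B] = ((-1.5)·(0.6667) + (2.5)·(-1.3333) + (-1.5)·(3.6667) + (0.5)·(-3.3333) + (0.5)·(-3.3333) + (-0.5)·(3.6667)) / 5 = -15/5 = -3
  s[B,B] = ((0.6667)·(0.6667) + (-1.3333)·(-1.3333) + (3.6667)·(3.6667) + (-3.3333)·(-3.3333) + (-3.3333)·(-3.3333) + (3.6667)·(3.6667)) / 5 = 51.3333/5 = 10.2667
  Sample standard deviations s_i = √(s[i,i]):
  s(A) = √(2.3) = 1.5166
  s(B) = √(10.2667) = 3.2042

Step 3 — r_{ij} = s_{ij} / (s_i · s_j):
  r[A,A] = 1 (diagonal).
  r[A,B] = -3 / (1.5166 · 3.2042) = -3 / 4.8594 = -0.6174
  r[B,B] = 1 (diagonal).

R is symmetric with unit diagonal. Assembling:

R = [[1, -0.6174],
 [-0.6174, 1]]


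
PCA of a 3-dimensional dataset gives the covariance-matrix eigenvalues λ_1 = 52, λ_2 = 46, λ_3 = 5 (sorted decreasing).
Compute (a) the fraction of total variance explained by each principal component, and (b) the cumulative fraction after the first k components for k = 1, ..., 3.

Step 1 — total variance = trace(Sigma) = Σ λ_i = 52 + 46 + 5 = 103.

Step 2 — fraction explained by component i = λ_i / Σ λ:
  PC1: 52/103 = 0.5049
  PC2: 46/103 = 0.4466
  PC3: 5/103 = 0.0485

Step 3 — cumulative fraction after k components = (λ_1 + ... + λ_k) / Σ λ:
  k = 1: 52/103 = 0.5049
  k = 2: (52 + 46)/103 = 98/103 = 0.9515
  k = 3: (52 + 46 + 5)/103 = 103/103 = 1

Summary (fraction, with percent):

explained: PC1 0.5049 (50.49%), PC2 0.4466 (44.66%), PC3 0.0485 (4.85%);  cumulative: 0.5049, 0.9515, 1


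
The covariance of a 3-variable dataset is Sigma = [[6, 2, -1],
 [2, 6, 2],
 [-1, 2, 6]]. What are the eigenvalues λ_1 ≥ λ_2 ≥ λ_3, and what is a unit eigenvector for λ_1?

Step 1 — characteristic polynomial p(λ) = det(λI - Sigma) = λ³ - tr·λ² + c_1·λ - det, where tr = trace, c_1 = sum of the principal 2×2 minors, det = det(Sigma):
  tr = 6 + 6 + 6 = 18,
  c_1 = (6·6 - (2)²) + (6·6 - (-1)²) + (6·6 - (2)²) = 32 + 35 + 32 = 99,
  det = 6·(6·6 - (2)²) - (2)·((2)·6 - (2)·(-1)) + (-1)·((2)·(2) - 6·(-1)) = 6·(32) - (2)·(14) + (-1)·(10) = 154.
  So p(λ) = λ³ - 18λ² + 99λ - 154.
Step 2 — look for an integer root (rational root theorem: any rational root is an integer divisor of 154). Testing λ = 7:
  p(7) = 343 - 882 + 693 - 154 = 0  ✓
  Dividing out (λ - 7): p(λ) = (λ - 7)(λ² - 11λ + 22).
Step 3 — remaining eigenvalues from the quadratic λ² - 11λ + 22 = 0:
  Δ = 11² - 4·22 = 121 - 88 = 33,  λ = (11 ± √33)/2 = (11 ± 5.7446)/2 ≈ 8.3723 or 2.6277.
  Sorted: λ_1 = 8.3723,  λ_2 = 7,  λ_3 = 2.6277  (check: sum = 18 = tr ✓).

Step 4 — unit eigenvector for λ_1 ≈ 8.3723: v spans the null space of (Sigma - λ_1 I), whose rows are
  r_1 = (-2.3723, 2, -1),  r_2 = (2, -2.3723, 2),  r_3 = (-1, 2, -2.3723).
  v is orthogonal to every row, so take v ∝ r_1 × r_2 = ((2)·(2) - (-1)·(-2.3723), (-1)·(2) - (-2.3723)·(2), (-2.3723)·(-2.3723) - (2)·(2)) ≈ (1.6277, 2.7446, 1.6277).
  Let u = (1.6277, 2.7446, 1.6277).
  ||u|| = √((1.6277)² + (2.7446)² + (1.6277)²) = √(12.8316) ≈ 3.5821,  v_1 = u/||u|| ≈ (0.4544, 0.7662, 0.4544) (||v_1|| = 1).

λ_1 = 8.3723,  λ_2 = 7,  λ_3 = 2.6277;  v_1 ≈ (0.4544, 0.7662, 0.4544)


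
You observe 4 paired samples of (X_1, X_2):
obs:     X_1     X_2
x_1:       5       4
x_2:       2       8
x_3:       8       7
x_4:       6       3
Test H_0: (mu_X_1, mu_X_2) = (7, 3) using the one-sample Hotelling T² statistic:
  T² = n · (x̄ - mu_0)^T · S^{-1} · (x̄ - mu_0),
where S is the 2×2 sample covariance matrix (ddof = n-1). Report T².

Step 1 — sample mean vector:
  mean(X_1) = (5 + 2 + 8 + 6) / 4 = 21/4 = 5.25
  mean(X_2) = (4 + 8 + 7 + 3) / 4 = 22/4 = 5.5
  x̄ = (5.25, 5.5),  deviation x̄ - mu_0 = (5.25, 5.5) - (7, 3) = (-1.75, 2.5).

Step 2 — sample covariance matrix, S[i,j] = (1/(n-1)) · Σ_k (x_{k,i} - mean_i) · (x_{k,j} - mean_j), divisor n-1 = 3:
  S[X_1,X_1] = ((-0.25)·(-0.25) + (-3.25)·(-3.25) + (2.75)·(2.75) + (0.75)·(0.75)) / 3 = 18.75/3 = 6.25
  S[X_1,X_2] = ((-0.25)·(-1.5) + (-3.25)·(2.5) + (2.75)·(1.5) + (0.75)·(-2.5)) / 3 = -5.5/3 = -1.8333
  S[X_2,X_2] = ((-1.5)·(-1.5) + (2.5)·(2.5) + (1.5)·(1.5) + (-2.5)·(-2.5)) / 3 = 17/3 = 5.6667
  S = [[6.25, -1.8333],
 [-1.8333, 5.6667]].

Step 3 — invert S. det(S) = 6.25·5.6667 - (-1.8333)² = 32.0556.
  S^{-1} = (1/det) · [[d, -b], [-b, a]] = [[0.1768, 0.0572],
 [0.0572, 0.195]].

Step 4 — quadratic form (x̄ - mu_0)^T · S^{-1} · (x̄ - mu_0):
  S^{-1} · (x̄ - mu_0) = (-0.1664, 0.3873),
  (x̄ - mu_0)^T · [...] = (-1.75)·(-0.1664) + (2.5)·(0.3873) = 1.2595.

Step 5 — scale by n: T² = 4 · 1.2595 = 5.0381.

T² ≈ 5.0381


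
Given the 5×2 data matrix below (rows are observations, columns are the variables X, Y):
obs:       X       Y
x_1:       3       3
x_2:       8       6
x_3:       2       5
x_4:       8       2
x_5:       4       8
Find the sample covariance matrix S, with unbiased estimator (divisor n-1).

Step 1 — column means:
  mean(X) = (3 + 8 + 2 + 8 + 4) / 5 = 25/5 = 5
  mean(Y) = (3 + 6 + 5 + 2 + 8) / 5 = 24/5 = 4.8

Step 2 — sample covariance S[i,j] = (1/(n-1)) · Σ_k (x_{k,i} - mean_i) · (x_{k,j} - mean_j), with n-1 = 4.
  S[X,X] = ((-2)·(-2) + (3)·(3) + (-3)·(-3) + (3)·(3) + (-1)·(-1)) / 4 = 32/4 = 8
  S[X,Y] = ((-2)·(-1.8) + (3)·(1.2) + (-3)·(0.2) + (3)·(-2.8) + (-1)·(3.2)) / 4 = -5/4 = -1.25
  S[Y,Y] = ((-1.8)·(-1.8) + (1.2)·(1.2) + (0.2)·(0.2) + (-2.8)·(-2.8) + (3.2)·(3.2)) / 4 = 22.8/4 = 5.7

S is symmetric (S[j,i] = S[i,j]). Assembling:

S = [[8, -1.25],
 [-1.25, 5.7]]


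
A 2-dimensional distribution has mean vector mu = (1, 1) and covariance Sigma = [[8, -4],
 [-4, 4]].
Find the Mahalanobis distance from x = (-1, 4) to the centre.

Step 1 — centre the observation: (x - mu) = (-2, 3).

Step 2 — invert Sigma. det(Sigma) = 8·4 - (-4)² = 16.
  Sigma^{-1} = (1/det) · [[d, -b], [-b, a]] = [[0.25, 0.25],
 [0.25, 0.5]].

Step 3 — form the quadratic (x - mu)^T · Sigma^{-1} · (x - mu):
  Sigma^{-1} · (x - mu) = (0.25, 1).
  (x - mu)^T · [Sigma^{-1} · (x - mu)] = (-2)·(0.25) + (3)·(1) = 2.5.

Step 4 — take square root: d = √(2.5) ≈ 1.5811.

d(x, mu) = √(2.5) ≈ 1.5811
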